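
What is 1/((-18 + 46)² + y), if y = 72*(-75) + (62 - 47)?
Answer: -1/4601 ≈ -0.00021734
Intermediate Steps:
y = -5385 (y = -5400 + 15 = -5385)
1/((-18 + 46)² + y) = 1/((-18 + 46)² - 5385) = 1/(28² - 5385) = 1/(784 - 5385) = 1/(-4601) = -1/4601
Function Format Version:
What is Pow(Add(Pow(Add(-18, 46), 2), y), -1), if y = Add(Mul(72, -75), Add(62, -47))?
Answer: Rational(-1, 4601) ≈ -0.00021734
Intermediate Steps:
y = -5385 (y = Add(-5400, 15) = -5385)
Pow(Add(Pow(Add(-18, 46), 2), y), -1) = Pow(Add(Pow(Add(-18, 46), 2), -5385), -1) = Pow(Add(Pow(28, 2), -5385), -1) = Pow(Add(784, -5385), -1) = Pow(-4601, -1) = Rational(-1, 4601)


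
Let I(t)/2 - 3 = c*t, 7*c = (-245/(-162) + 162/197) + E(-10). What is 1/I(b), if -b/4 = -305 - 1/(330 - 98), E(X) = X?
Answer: -2159514/5757154313 ≈ -0.00037510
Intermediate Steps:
c = -244631/223398 (c = ((-245/(-162) + 162/197) - 10)/7 = ((-245*(-1/162) + 162*(1/197)) - 10)/7 = ((245/162 + 162/197) - 10)/7 = (74509/31914 - 10)/7 = (⅐)*(-244631/31914) = -244631/223398 ≈ -1.0950)
b = 70761/58 (b = -4*(-305 - 1/(330 - 98)) = -4*(-305 - 1/232) = -4*(-70761/232) = 70761/58 ≈ 1220.0)
I(t) = 6 - 244631*t/111699 (I(t) = 6 + 2*(-244631*t/223398) = 6 - 244631*t/111699)
1/I(b) = 1/(6 - 244631/111699*70761/58) = 1/(6 - 5770111397/2159514) = 1/(-5757154313/2159514) = -2159514/5757154313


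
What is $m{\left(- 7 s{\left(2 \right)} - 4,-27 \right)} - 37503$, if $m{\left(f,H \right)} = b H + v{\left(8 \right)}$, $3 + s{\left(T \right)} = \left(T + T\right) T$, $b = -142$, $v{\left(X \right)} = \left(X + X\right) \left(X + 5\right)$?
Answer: $-33461$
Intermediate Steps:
$v{\left(X \right)} = 2 X \left(5 + X\right)$
$s{\left(T \right)} = -3 + 2 T^{2}$ ($s{\left(T \right)} = -3 + \left(T + T\right) T = -3 + 2 T T = -3 + 2 T^{2}$)
$m{\left(f,H \right)} = 208 - 142 H$ ($m{\left(f,H \right)} = - 142 H + 2 \cdot 8 \left(5 + 8\right) = - 142 H + 2 \cdot 8 \cdot 13 = - 142 H + 208 = 208 - 142 H$)
$m{\left(- 7 s{\left(2 \right)} - 4,-27 \right)} - 37503 = \left(208 - -3834\right) - 37503 = \left(208 + 3834\right) - 37503 = 4042 - 37503 = -33461$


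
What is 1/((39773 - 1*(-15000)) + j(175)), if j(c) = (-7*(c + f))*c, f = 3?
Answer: -1/163277 ≈ -6.1246e-6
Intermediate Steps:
j(c) = c*(-21 - 7*c) (j(c) = (-7*(c + 3))*c = (-7*(3 + c))*c = (-(21 + 7*c))*c = (-21 - 7*c)*c = c*(-21 - 7*c))
1/((39773 - 1*(-15000)) + j(175)) = 1/((39773 - 1*(-15000)) - 7*175*(3 + 175)) = 1/((39773 + 15000) - 7*175*178) = 1/(54773 - 218050) = 1/(-163277) = -1/163277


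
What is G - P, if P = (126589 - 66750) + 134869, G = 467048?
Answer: 272340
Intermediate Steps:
P = 194708 (P = 59839 + 134869 = 194708)
G - P = 467048 - 1*194708 = 467048 - 194708 = 272340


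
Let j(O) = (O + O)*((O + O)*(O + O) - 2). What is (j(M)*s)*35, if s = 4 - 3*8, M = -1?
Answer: 2800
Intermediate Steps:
s = -20 (s = 4 - 24 = -20)
j(O) = 2*O*(-2 + 4*O**2) (j(O) = (2*O)*((2*O)*(2*O) - 2) = (2*O)*(4*O**2 - 2) = (2*O)*(-2 + 4*O**2) = 2*O*(-2 + 4*O**2))
(j(M)*s)*35 = ((-4*(-1) + 8*(-1)**3)*(-20))*35 = ((4 + 8*(-1))*(-20))*35 = ((4 - 8)*(-20))*35 = -4*(-20)*35 = 80*35 = 2800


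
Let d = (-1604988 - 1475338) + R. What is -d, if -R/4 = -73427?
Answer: 2786618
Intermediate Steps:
R = 293708 (R = -4*(-73427) = 293708)
d = -2786618 (d = (-1604988 - 1475338) + 293708 = -3080326 + 293708 = -2786618)
-d = -1*(-2786618) = 2786618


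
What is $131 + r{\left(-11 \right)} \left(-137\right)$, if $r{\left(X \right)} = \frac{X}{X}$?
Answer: $-6$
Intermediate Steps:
$r{\left(X \right)} = 1$
$131 + r{\left(-11 \right)} \left(-137\right) = 131 + 1 \left(-137\right) = 131 - 137 = -6$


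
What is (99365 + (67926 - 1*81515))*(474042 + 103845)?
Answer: 49568835312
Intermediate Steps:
(99365 + (67926 - 1*81515))*(474042 + 103845) = (99365 + (67926 - 81515))*577887 = (99365 - 13589)*577887 = 85776*577887 = 49568835312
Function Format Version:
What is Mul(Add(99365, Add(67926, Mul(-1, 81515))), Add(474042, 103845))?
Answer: 49568835312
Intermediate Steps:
Mul(Add(99365, Add(67926, Mul(-1, 81515))), Add(474042, 103845)) = Mul(Add(99365, Add(67926, -81515)), 577887) = Mul(Add(99365, -13589), 577887) = Mul(85776, 577887) = 49568835312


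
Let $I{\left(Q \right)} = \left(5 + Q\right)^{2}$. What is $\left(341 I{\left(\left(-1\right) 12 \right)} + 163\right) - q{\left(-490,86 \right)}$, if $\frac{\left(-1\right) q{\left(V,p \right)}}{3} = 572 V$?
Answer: $-823968$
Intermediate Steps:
$q{\left(V,p \right)} = - 1716 V$ ($q{\left(V,p \right)} = - 3 \cdot 572 V = - 1716 V$)
$\left(341 I{\left(\left(-1\right) 12 \right)} + 163\right) - q{\left(-490,86 \right)} = \left(341 \left(5 - 12\right)^{2} + 163\right) - \left(-1716\right) \left(-490\right) = \left(341 \left(5 - 12\right)^{2} + 163\right) - 840840 = \left(341 \left(-7\right)^{2} + 163\right) - 840840 = \left(341 \cdot 49 + 163\right) - 840840 = \left(16709 + 163\right) - 840840 = 16872 - 840840 = -823968$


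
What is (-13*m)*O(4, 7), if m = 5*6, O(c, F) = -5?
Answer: 1950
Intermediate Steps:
m = 30
(-13*m)*O(4, 7) = -13*30*(-5) = -390*(-5) = 1950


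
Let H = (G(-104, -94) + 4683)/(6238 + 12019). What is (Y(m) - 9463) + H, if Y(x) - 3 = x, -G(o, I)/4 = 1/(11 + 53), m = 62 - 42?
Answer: -2757462353/292112 ≈ -9439.8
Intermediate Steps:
m = 20
G(o, I) = -1/16 (G(o, I) = -4/(11 + 53) = -4/64 = -4*1/64 = -1/16)
Y(x) = 3 + x
H = 74927/292112 (H = (-1/16 + 4683)/(6238 + 12019) = (74927/16)/18257 = (74927/16)*(1/18257) = 74927/292112 ≈ 0.25650)
(Y(m) - 9463) + H = ((3 + 20) - 9463) + 74927/292112 = (23 - 9463) + 74927/292112 = -9440 + 74927/292112 = -2757462353/292112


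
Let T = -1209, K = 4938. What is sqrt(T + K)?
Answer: sqrt(3729) ≈ 61.066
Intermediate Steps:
sqrt(T + K) = sqrt(-1209 + 4938) = sqrt(3729)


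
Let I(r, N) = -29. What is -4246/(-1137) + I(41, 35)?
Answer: -28727/1137 ≈ -25.266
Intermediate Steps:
-4246/(-1137) + I(41, 35) = -4246/(-1137) - 29 = -4246*(-1/1137) - 29 = 4246/1137 - 29 = -28727/1137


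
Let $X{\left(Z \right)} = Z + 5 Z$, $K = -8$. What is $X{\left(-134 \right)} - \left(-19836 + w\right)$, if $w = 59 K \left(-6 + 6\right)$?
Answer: $19032$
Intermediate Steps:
$w = 0$ ($w = 59 \left(- 8 \left(-6 + 6\right)\right) = 59 \left(\left(-8\right) 0\right) = 59 \cdot 0 = 0$)
$X{\left(Z \right)} = 6 Z$
$X{\left(-134 \right)} - \left(-19836 + w\right) = 6 \left(-134\right) - \left(-19836 + 0\right) = -804 - -19836 = -804 + 19836 = 19032$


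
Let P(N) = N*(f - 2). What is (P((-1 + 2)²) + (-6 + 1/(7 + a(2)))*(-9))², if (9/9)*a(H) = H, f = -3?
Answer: 2304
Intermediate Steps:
a(H) = H
P(N) = -5*N (P(N) = N*(-3 - 2) = N*(-5) = -5*N)
(P((-1 + 2)²) + (-6 + 1/(7 + a(2)))*(-9))² = (-5*(-1 + 2)² + (-6 + 1/(7 + 2))*(-9))² = (-5*1² + (-6 + 1/9)*(-9))² = (-5*1 + (-6 + ⅑)*(-9))² = (-5 - 53/9*(-9))² = (-5 + 53)² = 48² = 2304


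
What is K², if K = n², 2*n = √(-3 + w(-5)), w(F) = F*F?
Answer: 121/4 ≈ 30.250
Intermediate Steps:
w(F) = F²
n = √22/2 (n = √(-3 + (-5)²)/2 = √(-3 + 25)/2 = √22/2 ≈ 2.3452)
K = 11/2 (K = (√22/2)² = 11/2 ≈ 5.5000)
K² = (11/2)² = 121/4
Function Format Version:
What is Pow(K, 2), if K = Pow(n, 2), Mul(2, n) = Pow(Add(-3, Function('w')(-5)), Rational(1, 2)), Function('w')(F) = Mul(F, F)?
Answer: Rational(121, 4) ≈ 30.250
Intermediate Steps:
Function('w')(F) = Pow(F, 2)
n = Mul(Rational(1, 2), Pow(22, Rational(1, 2))) (n = Mul(Rational(1, 2), Pow(Add(-3, Pow(-5, 2)), Rational(1, 2))) = Mul(Rational(1, 2), Pow(Add(-3, 25), Rational(1, 2))) = Mul(Rational(1, 2), Pow(22, Rational(1, 2))) ≈ 2.3452)
K = Rational(11, 2) (K = Pow(Mul(Rational(1, 2), Pow(22, Rational(1, 2))), 2) = Rational(11, 2) ≈ 5.5000)
Pow(K, 2) = Pow(Rational(11, 2), 2) = Rational(121, 4)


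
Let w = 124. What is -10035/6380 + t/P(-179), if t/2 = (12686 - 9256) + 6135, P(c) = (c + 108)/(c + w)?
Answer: 1342400903/90596 ≈ 14817.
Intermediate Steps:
P(c) = (108 + c)/(124 + c) (P(c) = (c + 108)/(c + 124) = (108 + c)/(124 + c))
t = 19130 (t = 2*((12686 - 9256) + 6135) = 2*(3430 + 6135) = 2*9565 = 19130)
-10035/6380 + t/P(-179) = -10035/6380 + 19130/(((108 - 179)/(124 - 179))) = -10035*1/6380 + 19130/((-71/(-55))) = -2007/1276 + 19130/((-1/55*(-71))) = -2007/1276 + 19130/(71/55) = -2007/1276 + 19130*(55/71) = -2007/1276 + 1052150/71 = 1342400903/90596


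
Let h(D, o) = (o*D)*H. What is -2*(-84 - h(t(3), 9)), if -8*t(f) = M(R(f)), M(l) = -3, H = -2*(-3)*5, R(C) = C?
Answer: 741/2 ≈ 370.50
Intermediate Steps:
H = 30 (H = 6*5 = 30)
t(f) = 3/8 (t(f) = -1/8*(-3) = 3/8)
h(D, o) = 30*D*o (h(D, o) = (o*D)*30 = (D*o)*30 = 30*D*o)
-2*(-84 - h(t(3), 9)) = -2*(-84 - 30*3*9/8) = -2*(-84 - 1*405/4) = -2*(-84 - 405/4) = -2*(-741/4) = 741/2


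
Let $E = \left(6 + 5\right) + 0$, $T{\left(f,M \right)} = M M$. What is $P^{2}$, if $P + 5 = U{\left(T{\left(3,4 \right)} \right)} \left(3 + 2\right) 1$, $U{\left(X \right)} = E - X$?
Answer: $900$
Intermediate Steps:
$T{\left(f,M \right)} = M^{2}$
$E = 11$ ($E = 11 + 0 = 11$)
$U{\left(X \right)} = 11 - X$
$P = -30$ ($P = -5 + \left(11 - 4^{2}\right) \left(3 + 2\right) 1 = -5 + \left(11 - 16\right) 5 \cdot 1 = -5 + \left(11 - 16\right) 5 = -5 - 25 = -30$)
$P^{2} = \left(-30\right)^{2} = 900$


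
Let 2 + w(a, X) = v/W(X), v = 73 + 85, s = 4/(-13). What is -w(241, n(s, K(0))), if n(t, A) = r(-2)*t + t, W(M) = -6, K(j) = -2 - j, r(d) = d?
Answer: 85/3 ≈ 28.333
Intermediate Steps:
s = -4/13 (s = 4*(-1/13) = -4/13 ≈ -0.30769)
n(t, A) = -t (n(t, A) = -2*t + t = -t)
v = 158
w(a, X) = -85/3 (w(a, X) = -2 + 158/(-6) = -2 + 158*(-⅙) = -2 - 79/3 = -85/3)
-w(241, n(s, K(0))) = -1*(-85/3) = 85/3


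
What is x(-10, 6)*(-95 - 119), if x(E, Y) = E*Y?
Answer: 12840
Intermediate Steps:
x(-10, 6)*(-95 - 119) = (-10*6)*(-95 - 119) = -60*(-214) = 12840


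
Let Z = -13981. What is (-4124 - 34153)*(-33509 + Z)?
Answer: 1817774730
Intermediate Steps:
(-4124 - 34153)*(-33509 + Z) = (-4124 - 34153)*(-33509 - 13981) = -38277*(-47490) = 1817774730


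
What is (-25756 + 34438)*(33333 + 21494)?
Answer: 476008014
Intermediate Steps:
(-25756 + 34438)*(33333 + 21494) = 8682*54827 = 476008014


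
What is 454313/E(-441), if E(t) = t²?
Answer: 454313/194481 ≈ 2.3360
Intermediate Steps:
454313/E(-441) = 454313/((-441)²) = 454313/194481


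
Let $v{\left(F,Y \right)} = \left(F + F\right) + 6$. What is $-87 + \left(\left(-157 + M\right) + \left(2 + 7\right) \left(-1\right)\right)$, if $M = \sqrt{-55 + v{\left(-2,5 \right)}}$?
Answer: $-253 + i \sqrt{53} \approx -253.0 + 7.2801 i$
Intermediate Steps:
$v{\left(F,Y \right)} = 6 + 2 F$ ($v{\left(F,Y \right)} = 2 F + 6 = 6 + 2 F$)
$M = i \sqrt{53}$ ($M = \sqrt{-55 + \left(6 + 2 \left(-2\right)\right)} = \sqrt{-55 + \left(6 - 4\right)} = \sqrt{-55 + 2} = \sqrt{-53} = i \sqrt{53} \approx 7.2801 i$)
$-87 + \left(\left(-157 + M\right) + \left(2 + 7\right) \left(-1\right)\right) = -87 - \left(157 - i \sqrt{53} - \left(2 + 7\right) \left(-1\right)\right) = -87 + \left(\left(-157 + i \sqrt{53}\right) + 9 \left(-1\right)\right) = -87 - \left(166 - i \sqrt{53}\right) = -253 + i \sqrt{53}$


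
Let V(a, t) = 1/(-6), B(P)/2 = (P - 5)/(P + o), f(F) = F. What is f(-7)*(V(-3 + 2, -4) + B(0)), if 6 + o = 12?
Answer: 77/6 ≈ 12.833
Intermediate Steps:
o = 6 (o = -6 + 12 = 6)
B(P) = 2*(-5 + P)/(6 + P) (B(P) = 2*((P - 5)/(P + 6)) = 2*((-5 + P)/(6 + P)) = 2*(-5 + P)/(6 + P))
V(a, t) = -⅙
f(-7)*(V(-3 + 2, -4) + B(0)) = -7*(-⅙ + 2*(-5 + 0)/(6 + 0)) = -7*(-⅙ + 2*(-5)/6) = -7*(-⅙ + 2*(⅙)*(-5)) = -7*(-⅙ - 5/3) = -7*(-11/6) = 77/6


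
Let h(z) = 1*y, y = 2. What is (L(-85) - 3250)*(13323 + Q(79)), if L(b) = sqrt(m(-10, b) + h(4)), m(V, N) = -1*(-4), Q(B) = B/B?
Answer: -43303000 + 13324*sqrt(6) ≈ -4.3270e+7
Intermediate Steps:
h(z) = 2 (h(z) = 1*2 = 2)
Q(B) = 1
m(V, N) = 4
L(b) = sqrt(6) (L(b) = sqrt(4 + 2) = sqrt(6))
(L(-85) - 3250)*(13323 + Q(79)) = (sqrt(6) - 3250)*(13323 + 1) = (-3250 + sqrt(6))*13324 = -43303000 + 13324*sqrt(6)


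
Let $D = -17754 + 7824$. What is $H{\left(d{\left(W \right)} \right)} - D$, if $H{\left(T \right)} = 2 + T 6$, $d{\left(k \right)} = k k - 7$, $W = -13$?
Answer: $10904$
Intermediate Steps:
$d{\left(k \right)} = -7 + k^{2}$ ($d{\left(k \right)} = k^{2} - 7 = -7 + k^{2}$)
$H{\left(T \right)} = 2 + 6 T$
$D = -9930$
$H{\left(d{\left(W \right)} \right)} - D = \left(2 + 6 \left(-7 + \left(-13\right)^{2}\right)\right) - -9930 = \left(2 + 6 \left(-7 + 169\right)\right) + 9930 = \left(2 + 6 \cdot 162\right) + 9930 = \left(2 + 972\right) + 9930 = 974 + 9930 = 10904$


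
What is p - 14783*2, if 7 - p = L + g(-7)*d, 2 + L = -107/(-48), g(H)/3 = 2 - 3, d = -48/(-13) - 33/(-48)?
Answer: -2304595/78 ≈ -29546.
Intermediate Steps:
d = 911/208 (d = -48*(-1/13) - 33*(-1/48) = 48/13 + 11/16 = 911/208 ≈ 4.3798)
g(H) = -3 (g(H) = 3*(2 - 3) = 3*(-1) = -3)
L = 11/48 (L = -2 - 107/(-48) = -2 - 107*(-1/48) = -2 + 107/48 = 11/48 ≈ 0.22917)
p = 1553/78 (p = 7 - (11/48 - 3*911/208) = 7 - (11/48 - 2733/208) = 7 - 1*(-1007/78) = 7 + 1007/78 = 1553/78 ≈ 19.910)
p - 14783*2 = 1553/78 - 14783*2 = 1553/78 - 29566 = -2304595/78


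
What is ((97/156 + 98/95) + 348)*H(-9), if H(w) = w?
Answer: -15545589/4940 ≈ -3146.9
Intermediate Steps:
((97/156 + 98/95) + 348)*H(-9) = ((97/156 + 98/95) + 348)*(-9) = (24503/14820 + 348)*(-9) = (5181863/14820)*(-9) = -15545589/4940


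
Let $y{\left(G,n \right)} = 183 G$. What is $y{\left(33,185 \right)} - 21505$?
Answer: $-15466$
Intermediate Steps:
$y{\left(33,185 \right)} - 21505 = 183 \cdot 33 - 21505 = 6039 - 21505 = -15466$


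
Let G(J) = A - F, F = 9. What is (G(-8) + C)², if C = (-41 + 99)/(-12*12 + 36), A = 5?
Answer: 60025/2916 ≈ 20.585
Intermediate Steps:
C = -29/54 (C = 58/(-144 + 36) = 58/(-108) = 58*(-1/108) = -29/54 ≈ -0.53704)
G(J) = -4 (G(J) = 5 - 1*9 = 5 - 9 = -4)
(G(-8) + C)² = (-4 - 29/54)² = (-245/54)² = 60025/2916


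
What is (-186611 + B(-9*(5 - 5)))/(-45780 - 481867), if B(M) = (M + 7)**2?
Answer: 186562/527647 ≈ 0.35357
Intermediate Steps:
B(M) = (7 + M)**2
(-186611 + B(-9*(5 - 5)))/(-45780 - 481867) = (-186611 + (7 - 9*(5 - 5))**2)/(-45780 - 481867) = (-186611 + (7 - 9*0)**2)/(-527647) = (-186611 + (7 + 0)**2)*(-1/527647) = (-186611 + 7**2)*(-1/527647) = (-186611 + 49)*(-1/527647) = -186562*(-1/527647) = 186562/527647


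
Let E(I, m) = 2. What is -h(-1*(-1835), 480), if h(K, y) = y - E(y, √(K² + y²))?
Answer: -478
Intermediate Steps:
h(K, y) = -2 + y (h(K, y) = y - 1*2 = y - 2 = -2 + y)
-h(-1*(-1835), 480) = -(-2 + 480) = -1*478 = -478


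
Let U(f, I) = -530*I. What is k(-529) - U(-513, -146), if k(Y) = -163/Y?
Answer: -40933857/529 ≈ -77380.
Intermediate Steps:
k(-529) - U(-513, -146) = -163/(-529) - (-530)*(-146) = -163*(-1/529) - 1*77380 = 163/529 - 77380 = -40933857/529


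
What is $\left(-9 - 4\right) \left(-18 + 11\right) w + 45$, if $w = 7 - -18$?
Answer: $2320$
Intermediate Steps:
$w = 25$ ($w = 7 + 18 = 25$)
$\left(-9 - 4\right) \left(-18 + 11\right) w + 45 = \left(-9 - 4\right) \left(-18 + 11\right) 25 + 45 = \left(-9 + \left(-6 + 2\right)\right) \left(-7\right) 25 + 45 = \left(-9 - 4\right) \left(-7\right) 25 + 45 = \left(-13\right) \left(-7\right) 25 + 45 = 91 \cdot 25 + 45 = 2275 + 45 = 2320$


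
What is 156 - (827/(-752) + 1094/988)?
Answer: 28974661/185744 ≈ 155.99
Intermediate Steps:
156 - (827/(-752) + 1094/988) = 156 - (827*(-1/752) + 1094*(1/988)) = 156 - (-827/752 + 547/494) = 156 - 1*1403/185744 = 156 - 1403/185744 = 28974661/185744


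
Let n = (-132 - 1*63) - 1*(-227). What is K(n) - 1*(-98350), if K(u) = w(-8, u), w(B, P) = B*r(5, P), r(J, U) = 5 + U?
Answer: 98054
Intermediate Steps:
n = 32 (n = (-132 - 63) + 227 = -195 + 227 = 32)
w(B, P) = B*(5 + P)
K(u) = -40 - 8*u (K(u) = -8*(5 + u) = -40 - 8*u)
K(n) - 1*(-98350) = (-40 - 8*32) - 1*(-98350) = (-40 - 256) + 98350 = -296 + 98350 = 98054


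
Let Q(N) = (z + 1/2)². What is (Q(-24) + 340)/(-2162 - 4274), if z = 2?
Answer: -1385/25744 ≈ -0.053799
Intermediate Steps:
Q(N) = 25/4 (Q(N) = (2 + 1/2)² = (2 + ½)² = (5/2)² = 25/4)
(Q(-24) + 340)/(-2162 - 4274) = (25/4 + 340)/(-2162 - 4274) = (1385/4)/(-6436) = (1385/4)*(-1/6436) = -1385/25744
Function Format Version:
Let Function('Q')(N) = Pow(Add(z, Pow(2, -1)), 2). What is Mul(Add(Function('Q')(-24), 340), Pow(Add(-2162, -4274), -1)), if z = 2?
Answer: Rational(-1385, 25744) ≈ -0.053799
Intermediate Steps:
Function('Q')(N) = Rational(25, 4) (Function('Q')(N) = Pow(Add(2, Pow(2, -1)), 2) = Pow(Add(2, Rational(1, 2)), 2) = Pow(Rational(5, 2), 2) = Rational(25, 4))
Mul(Add(Function('Q')(-24), 340), Pow(Add(-2162, -4274), -1)) = Mul(Add(Rational(25, 4), 340), Pow(Add(-2162, -4274), -1)) = Mul(Rational(1385, 4), Pow(-6436, -1)) = Mul(Rational(1385, 4), Rational(-1, 6436)) = Rational(-1385, 25744)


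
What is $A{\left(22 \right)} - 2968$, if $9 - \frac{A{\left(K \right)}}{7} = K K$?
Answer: $-6293$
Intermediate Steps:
$A{\left(K \right)} = 63 - 7 K^{2}$ ($A{\left(K \right)} = 63 - 7 K K = 63 - 7 K^{2}$)
$A{\left(22 \right)} - 2968 = \left(63 - 7 \cdot 22^{2}\right) - 2968 = \left(63 - 3388\right) - 2968 = -3325 - 2968 = -6293$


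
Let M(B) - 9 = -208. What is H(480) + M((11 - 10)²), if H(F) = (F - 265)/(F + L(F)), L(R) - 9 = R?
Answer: -192616/969 ≈ -198.78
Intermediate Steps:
M(B) = -199 (M(B) = 9 - 208 = -199)
L(R) = 9 + R
H(F) = (-265 + F)/(9 + 2*F) (H(F) = (F - 265)/(F + (9 + F)) = (-265 + F)/(9 + 2*F))
H(480) + M((11 - 10)²) = (-265 + 480)/(9 + 2*480) - 199 = 215/(9 + 960) - 199 = 215/969 - 199 = -192616/969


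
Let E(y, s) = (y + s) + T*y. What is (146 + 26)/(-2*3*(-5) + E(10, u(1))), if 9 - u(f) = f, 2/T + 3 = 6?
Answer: 129/41 ≈ 3.1463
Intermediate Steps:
T = ⅔ (T = 2/(-3 + 6) = 2/3 = 2*(⅓) = ⅔ ≈ 0.66667)
u(f) = 9 - f
E(y, s) = s + 5*y/3 (E(y, s) = (y + s) + 2*y/3 = (s + y) + 2*y/3 = s + 5*y/3)
(146 + 26)/(-2*3*(-5) + E(10, u(1))) = (146 + 26)/(-2*3*(-5) + ((9 - 1*1) + (5/3)*10)) = 172/(-6*(-5) + ((9 - 1) + 50/3)) = 172/(30 + (8 + 50/3)) = 172/(30 + 74/3) = 172/(164/3) = 172*(3/164) = 129/41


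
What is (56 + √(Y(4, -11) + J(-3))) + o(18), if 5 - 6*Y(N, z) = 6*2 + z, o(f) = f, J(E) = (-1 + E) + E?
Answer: 74 + I*√57/3 ≈ 74.0 + 2.5166*I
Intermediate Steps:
J(E) = -1 + 2*E
Y(N, z) = -7/6 - z/6 (Y(N, z) = ⅚ - (6*2 + z)/6 = ⅚ - (12 + z)/6 = ⅚ + (-2 - z/6) = -7/6 - z/6)
(56 + √(Y(4, -11) + J(-3))) + o(18) = (56 + √((-7/6 - ⅙*(-11)) + (-1 + 2*(-3)))) + 18 = (56 + √((-7/6 + 11/6) + (-1 - 6))) + 18 = (56 + √(⅔ - 7)) + 18 = (56 + √(-19/3)) + 18 = (56 + I*√57/3) + 18 = 74 + I*√57/3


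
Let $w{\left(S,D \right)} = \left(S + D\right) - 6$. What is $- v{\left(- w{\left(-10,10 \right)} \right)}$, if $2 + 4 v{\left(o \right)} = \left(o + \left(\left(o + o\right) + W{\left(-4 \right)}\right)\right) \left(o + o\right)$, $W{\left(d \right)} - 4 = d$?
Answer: $- \frac{107}{2} \approx -53.5$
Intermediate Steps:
$W{\left(d \right)} = 4 + d$
$w{\left(S,D \right)} = -6 + D + S$ ($w{\left(S,D \right)} = \left(D + S\right) - 6 = -6 + D + S$)
$v{\left(o \right)} = - \frac{1}{2} + \frac{3 o^{2}}{2}$ ($v{\left(o \right)} = - \frac{1}{2} + \frac{\left(o + \left(\left(o + o\right) + \left(4 - 4\right)\right)\right) \left(o + o\right)}{4} = - \frac{1}{2} + \frac{\left(o + \left(2 o + 0\right)\right) 2 o}{4} = - \frac{1}{2} + \frac{\left(o + 2 o\right) 2 o}{4} = - \frac{1}{2} + \frac{3 o 2 o}{4} = - \frac{1}{2} + \frac{6 o^{2}}{4} = - \frac{1}{2} + \frac{3 o^{2}}{2}$)
$- v{\left(- w{\left(-10,10 \right)} \right)} = - (- \frac{1}{2} + \frac{3 \left(- (-6 + 10 - 10)\right)^{2}}{2}) = - (- \frac{1}{2} + \frac{3 \left(\left(-1\right) \left(-6\right)\right)^{2}}{2}) = - (- \frac{1}{2} + \frac{3 \cdot 6^{2}}{2}) = - (- \frac{1}{2} + \frac{3}{2} \cdot 36) = - (- \frac{1}{2} + 54) = \left(-1\right) \frac{107}{2} = - \frac{107}{2}$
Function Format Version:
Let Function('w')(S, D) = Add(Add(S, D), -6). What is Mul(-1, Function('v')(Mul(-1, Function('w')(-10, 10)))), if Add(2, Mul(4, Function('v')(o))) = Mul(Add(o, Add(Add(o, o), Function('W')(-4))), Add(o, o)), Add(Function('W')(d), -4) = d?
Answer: Rational(-107, 2) ≈ -53.500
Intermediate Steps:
Function('W')(d) = Add(4, d)
Function('w')(S, D) = Add(-6, D, S) (Function('w')(S, D) = Add(Add(D, S), -6) = Add(-6, D, S))
Function('v')(o) = Add(Rational(-1, 2), Mul(Rational(3, 2), Pow(o, 2))) (Function('v')(o) = Add(Rational(-1, 2), Mul(Rational(1, 4), Mul(Add(o, Add(Add(o, o), Add(4, -4))), Add(o, o)))) = Add(Rational(-1, 2), Mul(Rational(1, 4), Mul(Add(o, Add(Mul(2, o), 0)), Mul(2, o)))) = Add(Rational(-1, 2), Mul(Rational(1, 4), Mul(Add(o, Mul(2, o)), Mul(2, o)))) = Add(Rational(-1, 2), Mul(Rational(1, 4), Mul(Mul(3, o), Mul(2, o)))) = Add(Rational(-1, 2), Mul(Rational(1, 4), Mul(6, Pow(o, 2)))) = Add(Rational(-1, 2), Mul(Rational(3, 2), Pow(o, 2))))
Mul(-1, Function('v')(Mul(-1, Function('w')(-10, 10)))) = Mul(-1, Add(Rational(-1, 2), Mul(Rational(3, 2), Pow(Mul(-1, Add(-6, 10, -10)), 2)))) = Mul(-1, Add(Rational(-1, 2), Mul(Rational(3, 2), Pow(Mul(-1, -6), 2)))) = Mul(-1, Add(Rational(-1, 2), Mul(Rational(3, 2), Pow(6, 2)))) = Mul(-1, Add(Rational(-1, 2), Mul(Rational(3, 2), 36))) = Mul(-1, Add(Rational(-1, 2), 54)) = Mul(-1, Rational(107, 2)) = Rational(-107, 2)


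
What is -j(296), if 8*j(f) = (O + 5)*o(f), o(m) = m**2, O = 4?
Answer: -98568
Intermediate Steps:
j(f) = 9*f**2/8 (j(f) = ((4 + 5)*f**2)/8 = (9*f**2)/8 = 9*f**2/8)
-j(296) = -9*296**2/8 = -9*87616/8 = -1*98568 = -98568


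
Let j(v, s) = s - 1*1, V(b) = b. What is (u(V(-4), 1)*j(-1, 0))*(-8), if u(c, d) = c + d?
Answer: -24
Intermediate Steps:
j(v, s) = -1 + s (j(v, s) = s - 1 = -1 + s)
(u(V(-4), 1)*j(-1, 0))*(-8) = ((-4 + 1)*(-1 + 0))*(-8) = -3*(-1)*(-8) = 3*(-8) = -24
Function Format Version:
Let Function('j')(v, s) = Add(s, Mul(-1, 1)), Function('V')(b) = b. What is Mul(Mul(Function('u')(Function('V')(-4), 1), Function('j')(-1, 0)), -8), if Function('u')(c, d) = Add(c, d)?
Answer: -24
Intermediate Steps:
Function('j')(v, s) = Add(-1, s) (Function('j')(v, s) = Add(s, -1) = Add(-1, s))
Mul(Mul(Function('u')(Function('V')(-4), 1), Function('j')(-1, 0)), -8) = Mul(Mul(Add(-4, 1), Add(-1, 0)), -8) = Mul(Mul(-3, -1), -8) = Mul(3, -8) = -24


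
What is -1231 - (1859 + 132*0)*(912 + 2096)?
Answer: -5593103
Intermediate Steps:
-1231 - (1859 + 132*0)*(912 + 2096) = -1231 - (1859 + 0)*3008 = -1231 - 1859*3008 = -1231 - 1*5591872 = -1231 - 5591872 = -5593103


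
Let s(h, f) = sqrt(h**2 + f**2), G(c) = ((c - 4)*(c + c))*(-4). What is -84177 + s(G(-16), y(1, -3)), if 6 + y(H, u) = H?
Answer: -84177 + 5*sqrt(262145) ≈ -81617.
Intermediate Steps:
y(H, u) = -6 + H
G(c) = -8*c*(-4 + c) (G(c) = ((-4 + c)*(2*c))*(-4) = (2*c*(-4 + c))*(-4) = -8*c*(-4 + c))
s(h, f) = sqrt(f**2 + h**2)
-84177 + s(G(-16), y(1, -3)) = -84177 + sqrt((-6 + 1)**2 + (8*(-16)*(4 - 1*(-16)))**2) = -84177 + sqrt((-5)**2 + (8*(-16)*(4 + 16))**2) = -84177 + sqrt(25 + (8*(-16)*20)**2) = -84177 + sqrt(25 + (-2560)**2) = -84177 + sqrt(25 + 6553600) = -84177 + sqrt(6553625) = -84177 + 5*sqrt(262145)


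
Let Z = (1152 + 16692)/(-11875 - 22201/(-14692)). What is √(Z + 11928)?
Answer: 2*√1120176454147969274/19382811 ≈ 109.21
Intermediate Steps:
Z = -87388016/58148433 (Z = 17844/(-11875 - 22201*(-1/14692)) = 17844/(-11875 + 22201/14692) = 17844/(-174445299/14692) = 17844*(-14692/174445299) = -87388016/58148433 ≈ -1.5028)
√(Z + 11928) = √(-87388016/58148433 + 11928) = √(693507120808/58148433) = 2*√1120176454147969274/19382811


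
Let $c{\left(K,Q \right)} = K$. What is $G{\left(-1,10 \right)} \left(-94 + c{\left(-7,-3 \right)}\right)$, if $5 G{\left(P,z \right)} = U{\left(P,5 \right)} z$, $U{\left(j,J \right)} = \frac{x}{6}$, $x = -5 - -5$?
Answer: $0$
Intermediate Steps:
$x = 0$ ($x = -5 + 5 = 0$)
$U{\left(j,J \right)} = 0$ ($U{\left(j,J \right)} = \frac{0}{6} = 0 \cdot \frac{1}{6} = 0$)
$G{\left(P,z \right)} = 0$ ($G{\left(P,z \right)} = \frac{0 z}{5} = \frac{1}{5} \cdot 0 = 0$)
$G{\left(-1,10 \right)} \left(-94 + c{\left(-7,-3 \right)}\right) = 0 \left(-94 - 7\right) = 0 \left(-101\right) = 0$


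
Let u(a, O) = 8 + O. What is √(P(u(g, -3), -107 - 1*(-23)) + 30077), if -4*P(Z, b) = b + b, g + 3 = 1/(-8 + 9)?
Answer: √30119 ≈ 173.55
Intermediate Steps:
g = -2 (g = -3 + 1/(-8 + 9) = -3 + 1/1 = -3 + 1 = -2)
P(Z, b) = -b/2 (P(Z, b) = -(b + b)/4 = -b/2)
√(P(u(g, -3), -107 - 1*(-23)) + 30077) = √(-(-107 - 1*(-23))/2 + 30077) = √(-(-107 + 23)/2 + 30077) = √(-½*(-84) + 30077) = √(42 + 30077) = √30119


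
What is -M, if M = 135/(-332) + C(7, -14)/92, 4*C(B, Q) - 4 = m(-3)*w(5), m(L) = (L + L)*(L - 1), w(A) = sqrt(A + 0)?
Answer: 1511/3818 - 3*sqrt(5)/46 ≈ 0.24993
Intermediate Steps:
w(A) = sqrt(A)
m(L) = 2*L*(-1 + L) (m(L) = (2*L)*(-1 + L) = 2*L*(-1 + L))
C(B, Q) = 1 + 6*sqrt(5) (C(B, Q) = 1 + ((2*(-3)*(-1 - 3))*sqrt(5))/4 = 1 + ((2*(-3)*(-4))*sqrt(5))/4 = 1 + (24*sqrt(5))/4 = 1 + 6*sqrt(5))
M = -1511/3818 + 3*sqrt(5)/46 (M = 135/(-332) + (1 + 6*sqrt(5))/92 = 135*(-1/332) + (1 + 6*sqrt(5))*(1/92) = -135/332 + (1/92 + 3*sqrt(5)/46) = -1511/3818 + 3*sqrt(5)/46 ≈ -0.24993)
-M = -(-1511/3818 + 3*sqrt(5)/46) = 1511/3818 - 3*sqrt(5)/46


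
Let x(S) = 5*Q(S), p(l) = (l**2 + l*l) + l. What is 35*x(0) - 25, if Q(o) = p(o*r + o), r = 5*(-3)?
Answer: -25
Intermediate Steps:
r = -15
p(l) = l + 2*l**2 (p(l) = (l**2 + l**2) + l = 2*l**2 + l = l + 2*l**2)
Q(o) = -14*o*(1 - 28*o) (Q(o) = (o*(-15) + o)*(1 + 2*(o*(-15) + o)) = (-15*o + o)*(1 + 2*(-15*o + o)) = (-14*o)*(1 + 2*(-14*o)) = (-14*o)*(1 - 28*o) = -14*o*(1 - 28*o))
x(S) = 70*S*(-1 + 28*S) (x(S) = 5*(14*S*(-1 + 28*S)) = 70*S*(-1 + 28*S))
35*x(0) - 25 = 35*(70*0*(-1 + 28*0)) - 25 = 35*(70*0*(-1 + 0)) - 25 = 35*(70*0*(-1)) - 25 = 35*0 - 25 = 0 - 25 = -25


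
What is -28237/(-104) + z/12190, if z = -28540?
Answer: 34124087/126776 ≈ 269.17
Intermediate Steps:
-28237/(-104) + z/12190 = -28237/(-104) - 28540/12190 = -28237*(-1/104) - 28540*1/12190 = 28237/104 - 2854/1219 = 34124087/126776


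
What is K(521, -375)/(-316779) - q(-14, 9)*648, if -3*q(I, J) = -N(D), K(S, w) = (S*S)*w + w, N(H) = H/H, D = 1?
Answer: 11122162/105593 ≈ 105.33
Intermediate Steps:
N(H) = 1
K(S, w) = w + w*S² (K(S, w) = S²*w + w = w*S² + w = w + w*S²)
q(I, J) = ⅓ (q(I, J) = -(-1)/3 = -⅓*(-1) = ⅓)
K(521, -375)/(-316779) - q(-14, 9)*648 = -375*(1 + 521²)/(-316779) - 648/3 = -375*(1 + 271441)*(-1/316779) - 1*216 = -375*271442*(-1/316779) - 216 = -101790750*(-1/316779) - 216 = 33930250/105593 - 216 = 11122162/105593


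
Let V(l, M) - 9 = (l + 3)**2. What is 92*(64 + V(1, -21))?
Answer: 8188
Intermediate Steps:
V(l, M) = 9 + (3 + l)**2 (V(l, M) = 9 + (l + 3)**2 = 9 + (3 + l)**2)
92*(64 + V(1, -21)) = 92*(64 + (9 + (3 + 1)**2)) = 92*(64 + (9 + 4**2)) = 92*(64 + (9 + 16)) = 92*(64 + 25) = 92*89 = 8188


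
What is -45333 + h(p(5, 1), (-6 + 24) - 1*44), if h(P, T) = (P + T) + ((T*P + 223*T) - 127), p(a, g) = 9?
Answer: -51509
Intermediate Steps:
h(P, T) = -127 + P + 224*T + P*T (h(P, T) = (P + T) + ((P*T + 223*T) - 127) = (P + T) + ((223*T + P*T) - 127) = (P + T) + (-127 + 223*T + P*T) = -127 + P + 224*T + P*T)
-45333 + h(p(5, 1), (-6 + 24) - 1*44) = -45333 + (-127 + 9 + 224*((-6 + 24) - 1*44) + 9*((-6 + 24) - 1*44)) = -45333 + (-127 + 9 + 224*(18 - 44) + 9*(18 - 44)) = -45333 + (-127 + 9 + 224*(-26) + 9*(-26)) = -45333 + (-127 + 9 - 5824 - 234) = -45333 - 6176 = -51509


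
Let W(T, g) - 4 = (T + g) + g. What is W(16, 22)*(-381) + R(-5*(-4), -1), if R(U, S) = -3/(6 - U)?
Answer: -341373/14 ≈ -24384.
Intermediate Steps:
W(T, g) = 4 + T + 2*g (W(T, g) = 4 + ((T + g) + g) = 4 + (T + 2*g) = 4 + T + 2*g)
W(16, 22)*(-381) + R(-5*(-4), -1) = (4 + 16 + 2*22)*(-381) + 3/(-6 - 5*(-4)) = (4 + 16 + 44)*(-381) + 3/(-6 + 20) = 64*(-381) + 3/14 = -24384 + 3*(1/14) = -24384 + 3/14 = -341373/14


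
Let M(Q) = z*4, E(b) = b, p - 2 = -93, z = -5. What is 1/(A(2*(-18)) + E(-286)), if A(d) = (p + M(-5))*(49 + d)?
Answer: -1/1729 ≈ -0.00057837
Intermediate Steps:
p = -91 (p = 2 - 93 = -91)
M(Q) = -20 (M(Q) = -5*4 = -20)
A(d) = -5439 - 111*d (A(d) = (-91 - 20)*(49 + d) = -111*(49 + d) = -5439 - 111*d)
1/(A(2*(-18)) + E(-286)) = 1/((-5439 - 222*(-18)) - 286) = 1/((-5439 - 111*(-36)) - 286) = 1/((-5439 + 3996) - 286) = 1/(-1443 - 286) = 1/(-1729) = -1/1729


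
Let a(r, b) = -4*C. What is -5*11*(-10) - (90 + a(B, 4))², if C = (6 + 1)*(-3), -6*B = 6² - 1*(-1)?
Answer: -29726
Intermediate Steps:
B = -37/6 (B = -(6² - 1*(-1))/6 = -(36 + 1)/6 = -⅙*37 = -37/6 ≈ -6.1667)
C = -21 (C = 7*(-3) = -21)
a(r, b) = 84 (a(r, b) = -4*(-21) = 84)
-5*11*(-10) - (90 + a(B, 4))² = -5*11*(-10) - (90 + 84)² = -55*(-10) - 1*174² = 550 - 1*30276 = 550 - 30276 = -29726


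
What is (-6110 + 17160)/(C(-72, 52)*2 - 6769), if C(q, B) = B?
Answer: -2210/1333 ≈ -1.6579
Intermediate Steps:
(-6110 + 17160)/(C(-72, 52)*2 - 6769) = (-6110 + 17160)/(52*2 - 6769) = 11050/(104 - 6769) = 11050/(-6665) = 11050*(-1/6665) = -2210/1333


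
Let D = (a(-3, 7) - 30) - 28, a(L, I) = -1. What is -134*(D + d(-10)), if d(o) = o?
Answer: 9246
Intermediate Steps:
D = -59 (D = (-1 - 30) - 28 = -31 - 28 = -59)
-134*(D + d(-10)) = -134*(-59 - 10) = -134*(-69) = 9246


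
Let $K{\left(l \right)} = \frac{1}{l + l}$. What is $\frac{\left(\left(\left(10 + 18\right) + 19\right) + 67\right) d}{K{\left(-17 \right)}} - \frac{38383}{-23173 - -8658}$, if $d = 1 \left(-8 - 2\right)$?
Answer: $\frac{562639783}{14515} \approx 38763.0$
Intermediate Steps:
$d = -10$ ($d = 1 \left(-10\right) = -10$)
$K{\left(l \right)} = \frac{1}{2 l}$
$\frac{\left(\left(\left(10 + 18\right) + 19\right) + 67\right) d}{K{\left(-17 \right)}} - \frac{38383}{-23173 - -8658} = \frac{\left(\left(\left(10 + 18\right) + 19\right) + 67\right) \left(-10\right)}{\frac{1}{2} \frac{1}{-17}} - \frac{38383}{-23173 - -8658} = \frac{\left(\left(28 + 19\right) + 67\right) \left(-10\right)}{\frac{1}{2} \left(- \frac{1}{17}\right)} - \frac{38383}{-23173 + 8658} = \frac{\left(47 + 67\right) \left(-10\right)}{- \frac{1}{34}} - \frac{38383}{-14515} = 114 \left(-10\right) \left(-34\right) - - \frac{38383}{14515} = \left(-1140\right) \left(-34\right) + \frac{38383}{14515} = 38760 + \frac{38383}{14515} = \frac{562639783}{14515}$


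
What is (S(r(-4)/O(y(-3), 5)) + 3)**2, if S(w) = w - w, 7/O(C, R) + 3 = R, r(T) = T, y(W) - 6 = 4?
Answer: 9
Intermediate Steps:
y(W) = 10 (y(W) = 6 + 4 = 10)
O(C, R) = 7/(-3 + R)
S(w) = 0
(S(r(-4)/O(y(-3), 5)) + 3)**2 = (0 + 3)**2 = 3**2 = 9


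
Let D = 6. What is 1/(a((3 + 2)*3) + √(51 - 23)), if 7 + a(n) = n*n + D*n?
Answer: 11/3387 - √7/47418 ≈ 0.0031919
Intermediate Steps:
a(n) = -7 + n² + 6*n (a(n) = -7 + (n*n + 6*n) = -7 + (n² + 6*n) = -7 + n² + 6*n)
1/(a((3 + 2)*3) + √(51 - 23)) = 1/((-7 + ((3 + 2)*3)² + 6*((3 + 2)*3)) + √(51 - 23)) = 1/((-7 + (5*3)² + 6*(5*3)) + √28) = 1/((-7 + 15² + 6*15) + 2*√7) = 1/((-7 + 225 + 90) + 2*√7) = 1/(308 + 2*√7)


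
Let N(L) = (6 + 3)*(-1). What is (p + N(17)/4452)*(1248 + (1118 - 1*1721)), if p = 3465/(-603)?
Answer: -368643945/99428 ≈ -3707.6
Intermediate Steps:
N(L) = -9 (N(L) = 9*(-1) = -9)
p = -385/67 (p = 3465*(-1/603) = -385/67 ≈ -5.7463)
(p + N(17)/4452)*(1248 + (1118 - 1*1721)) = (-385/67 - 9/4452)*(1248 + (1118 - 1*1721)) = (-385/67 - 9*1/4452)*(1248 + (1118 - 1721)) = (-385/67 - 3/1484)*(1248 - 603) = -571541/99428*645 = -368643945/99428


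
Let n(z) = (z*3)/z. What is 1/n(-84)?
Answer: ⅓ ≈ 0.33333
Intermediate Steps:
n(z) = 3 (n(z) = (3*z)/z = 3)
1/n(-84) = 1/3 = ⅓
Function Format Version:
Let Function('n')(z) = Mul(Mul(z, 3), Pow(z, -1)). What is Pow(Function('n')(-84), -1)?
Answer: Rational(1, 3) ≈ 0.33333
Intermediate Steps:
Function('n')(z) = 3 (Function('n')(z) = Mul(Mul(3, z), Pow(z, -1)) = 3)
Pow(Function('n')(-84), -1) = Pow(3, -1) = Rational(1, 3)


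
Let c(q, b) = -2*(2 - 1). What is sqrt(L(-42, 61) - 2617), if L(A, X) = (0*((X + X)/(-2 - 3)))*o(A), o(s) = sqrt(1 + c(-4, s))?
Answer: I*sqrt(2617) ≈ 51.157*I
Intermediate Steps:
c(q, b) = -2 (c(q, b) = -2*1 = -2)
o(s) = I (o(s) = sqrt(1 - 2) = sqrt(-1) = I)
L(A, X) = 0 (L(A, X) = (0*((X + X)/(-2 - 3)))*I = (0*((2*X)/(-5)))*I = (0*((2*X)*(-1/5)))*I = (0*(-2*X/5))*I = 0*I = 0)
sqrt(L(-42, 61) - 2617) = sqrt(0 - 2617) = sqrt(-2617) = I*sqrt(2617)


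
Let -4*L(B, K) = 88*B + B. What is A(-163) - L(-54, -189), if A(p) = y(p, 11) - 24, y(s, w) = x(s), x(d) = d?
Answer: -2777/2 ≈ -1388.5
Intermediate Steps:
L(B, K) = -89*B/4 (L(B, K) = -(88*B + B)/4 = -89*B/4)
y(s, w) = s
A(p) = -24 + p (A(p) = p - 24 = -24 + p)
A(-163) - L(-54, -189) = (-24 - 163) - (-89)*(-54)/4 = -187 - 1*2403/2 = -187 - 2403/2 = -2777/2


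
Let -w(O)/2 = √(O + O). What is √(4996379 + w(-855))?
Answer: √(4996379 - 6*I*√190) ≈ 2235.3 - 0.02*I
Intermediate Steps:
w(O) = -2*√2*√O (w(O) = -2*√(O + O) = -2*√2*√O)
√(4996379 + w(-855)) = √(4996379 - 2*√2*√(-855)) = √(4996379 - 2*√2*3*I*√95) = √(4996379 - 6*I*√190)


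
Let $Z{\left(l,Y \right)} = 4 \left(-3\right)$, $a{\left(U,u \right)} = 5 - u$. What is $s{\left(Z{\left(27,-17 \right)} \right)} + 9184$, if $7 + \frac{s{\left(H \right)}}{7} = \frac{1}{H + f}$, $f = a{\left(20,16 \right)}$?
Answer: $\frac{210098}{23} \approx 9134.7$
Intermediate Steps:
$Z{\left(l,Y \right)} = -12$
$f = -11$ ($f = 5 - 16 = -11$)
$s{\left(H \right)} = -49 + \frac{7}{-11 + H}$ ($s{\left(H \right)} = -49 + \frac{7}{H - 11} = -49 + \frac{7}{-11 + H}$)
$s{\left(Z{\left(27,-17 \right)} \right)} + 9184 = \frac{7 \left(78 - -84\right)}{-11 - 12} + 9184 = \frac{7 \left(78 + 84\right)}{-23} + 9184 = 7 \left(- \frac{1}{23}\right) 162 + 9184 = - \frac{1134}{23} + 9184 = \frac{210098}{23}$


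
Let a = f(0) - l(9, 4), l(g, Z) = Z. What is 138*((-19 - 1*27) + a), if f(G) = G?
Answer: -6900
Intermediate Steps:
a = -4 (a = 0 - 1*4 = 0 - 4 = -4)
138*((-19 - 1*27) + a) = 138*((-19 - 1*27) - 4) = 138*((-19 - 27) - 4) = 138*(-46 - 4) = 138*(-50) = -6900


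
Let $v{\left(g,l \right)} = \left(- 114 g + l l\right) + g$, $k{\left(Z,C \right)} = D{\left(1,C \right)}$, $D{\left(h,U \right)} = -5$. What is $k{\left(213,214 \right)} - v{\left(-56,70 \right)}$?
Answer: $-11233$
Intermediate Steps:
$k{\left(Z,C \right)} = -5$
$v{\left(g,l \right)} = l^{2} - 113 g$ ($v{\left(g,l \right)} = \left(- 114 g + l^{2}\right) + g = \left(l^{2} - 114 g\right) + g = l^{2} - 113 g$)
$k{\left(213,214 \right)} - v{\left(-56,70 \right)} = -5 - \left(70^{2} - -6328\right) = -5 - \left(4900 + 6328\right) = -5 - 11228 = -11233$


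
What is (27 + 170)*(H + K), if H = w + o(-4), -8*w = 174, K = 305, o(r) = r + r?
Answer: 216897/4 ≈ 54224.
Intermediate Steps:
o(r) = 2*r
w = -87/4 (w = -1/8*174 = -87/4 ≈ -21.750)
H = -119/4 (H = -87/4 + 2*(-4) = -87/4 - 8 = -119/4 ≈ -29.750)
(27 + 170)*(H + K) = (27 + 170)*(-119/4 + 305) = 197*(1101/4) = 216897/4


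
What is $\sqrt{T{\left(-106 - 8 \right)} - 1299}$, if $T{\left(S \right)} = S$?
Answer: $3 i \sqrt{157} \approx 37.59 i$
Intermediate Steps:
$\sqrt{T{\left(-106 - 8 \right)} - 1299} = \sqrt{\left(-106 - 8\right) - 1299} = \sqrt{-114 - 1299} = \sqrt{-1413} = 3 i \sqrt{157}$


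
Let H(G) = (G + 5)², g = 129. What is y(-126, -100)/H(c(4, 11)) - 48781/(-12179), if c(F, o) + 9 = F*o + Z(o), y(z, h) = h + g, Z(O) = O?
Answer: 127232572/31677579 ≈ 4.0165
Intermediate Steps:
y(z, h) = 129 + h (y(z, h) = h + 129 = 129 + h)
c(F, o) = -9 + o + F*o (c(F, o) = -9 + (F*o + o) = -9 + (o + F*o) = -9 + o + F*o)
H(G) = (5 + G)²
y(-126, -100)/H(c(4, 11)) - 48781/(-12179) = (129 - 100)/((5 + (-9 + 11 + 4*11))²) - 48781/(-12179) = 29/((5 + (-9 + 11 + 44))²) - 48781*(-1/12179) = 29/((5 + 46)²) + 48781/12179 = 29/(51²) + 48781/12179 = 29/2601 + 48781/12179 = 127232572/31677579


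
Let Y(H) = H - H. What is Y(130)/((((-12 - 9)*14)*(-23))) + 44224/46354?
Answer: 22112/23177 ≈ 0.95405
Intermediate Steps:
Y(H) = 0
Y(130)/((((-12 - 9)*14)*(-23))) + 44224/46354 = 0/((((-12 - 9)*14)*(-23))) + 44224/46354 = 0/((-21*14*(-23))) + 44224*(1/46354) = 0/((-294*(-23))) + 22112/23177 = 0/6762 + 22112/23177 = 0*(1/6762) + 22112/23177 = 0 + 22112/23177 = 22112/23177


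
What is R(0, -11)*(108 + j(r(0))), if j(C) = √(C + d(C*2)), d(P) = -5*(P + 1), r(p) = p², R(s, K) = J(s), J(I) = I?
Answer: 0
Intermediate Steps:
R(s, K) = s
d(P) = -5 - 5*P (d(P) = -5*(1 + P) = -5 - 5*P)
j(C) = √(-5 - 9*C) (j(C) = √(C + (-5 - 5*C*2)) = √(C + (-5 - 10*C)) = √(-5 - 9*C))
R(0, -11)*(108 + j(r(0))) = 0*(108 + √(-5 - 9*0²)) = 0*(108 + √(-5 - 9*0)) = 0*(108 + √(-5 + 0)) = 0*(108 + √(-5)) = 0*(108 + I*√5) = 0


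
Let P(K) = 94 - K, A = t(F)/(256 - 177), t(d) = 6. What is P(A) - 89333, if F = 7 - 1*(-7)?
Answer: -7049887/79 ≈ -89239.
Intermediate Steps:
F = 14 (F = 7 + 7 = 14)
A = 6/79 (A = 6/(256 - 177) = 6/79 ≈ 0.075949)
P(A) - 89333 = (94 - 1*6/79) - 89333 = (94 - 6/79) - 89333 = 7420/79 - 89333 = -7049887/79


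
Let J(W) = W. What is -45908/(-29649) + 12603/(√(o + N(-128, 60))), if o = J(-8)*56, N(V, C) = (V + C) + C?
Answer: 45908/29649 - 4201*I*√114/76 ≈ 1.5484 - 590.19*I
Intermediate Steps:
N(V, C) = V + 2*C (N(V, C) = (C + V) + C = V + 2*C)
o = -448 (o = -8*56 = -448)
-45908/(-29649) + 12603/(√(o + N(-128, 60))) = -45908/(-29649) + 12603/(√(-448 + (-128 + 2*60))) = -45908*(-1/29649) + 12603/(√(-448 + (-128 + 120))) = 45908/29649 + 12603/(√(-448 - 8)) = 45908/29649 + 12603/(√(-456)) = 45908/29649 + 12603/((2*I*√114)) = 45908/29649 + 12603*(-I*√114/228) = 45908/29649 - 4201*I*√114/76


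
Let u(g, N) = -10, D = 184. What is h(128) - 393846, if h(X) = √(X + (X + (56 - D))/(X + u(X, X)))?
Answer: -393846 + 8*√2 ≈ -3.9383e+5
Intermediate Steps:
h(X) = √(X + (-128 + X)/(-10 + X)) (h(X) = √(X + (X + (56 - 1*184))/(X - 10)) = √(X + (X + (56 - 184))/(-10 + X)) = √(X + (X - 128)/(-10 + X)) = √(X + (-128 + X)/(-10 + X)))
h(128) - 393846 = √((-128 + 128 + 128*(-10 + 128))/(-10 + 128)) - 393846 = √((-128 + 128 + 128*118)/118) - 393846 = √((-128 + 128 + 15104)/118) - 393846 = √((1/118)*15104) - 393846 = √128 - 393846 = 8*√2 - 393846 = -393846 + 8*√2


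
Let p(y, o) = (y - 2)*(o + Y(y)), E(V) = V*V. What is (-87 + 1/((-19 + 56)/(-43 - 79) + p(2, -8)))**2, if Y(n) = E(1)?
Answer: 11162281/1369 ≈ 8153.6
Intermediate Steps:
E(V) = V**2
Y(n) = 1 (Y(n) = 1**2 = 1)
p(y, o) = (1 + o)*(-2 + y) (p(y, o) = (y - 2)*(o + 1) = (-2 + y)*(1 + o) = (1 + o)*(-2 + y))
(-87 + 1/((-19 + 56)/(-43 - 79) + p(2, -8)))**2 = (-87 + 1/((-19 + 56)/(-43 - 79) + (-2 + 2 - 2*(-8) - 8*2)))**2 = (-87 + 1/(37/(-122) + (-2 + 2 + 16 - 16)))**2 = (-87 + 1/(37*(-1/122) + 0))**2 = (-87 + 1/(-37/122 + 0))**2 = (-87 + 1/(-37/122))**2 = (-87 - 122/37)**2 = (-3341/37)**2 = 11162281/1369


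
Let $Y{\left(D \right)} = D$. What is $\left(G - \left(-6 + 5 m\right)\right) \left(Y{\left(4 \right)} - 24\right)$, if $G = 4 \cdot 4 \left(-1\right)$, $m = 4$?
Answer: $600$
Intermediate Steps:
$G = -16$ ($G = 16 \left(-1\right) = -16$)
$\left(G - \left(-6 + 5 m\right)\right) \left(Y{\left(4 \right)} - 24\right) = \left(-16 + \left(\left(-5\right) 4 + 6\right)\right) \left(4 - 24\right) = \left(-16 + \left(-20 + 6\right)\right) \left(4 - 24\right) = \left(-16 - 14\right) \left(-20\right) = \left(-30\right) \left(-20\right) = 600$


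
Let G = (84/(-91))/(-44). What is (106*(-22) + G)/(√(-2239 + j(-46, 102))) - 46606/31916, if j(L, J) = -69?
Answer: -23303/15958 + 333473*I*√577/165022 ≈ -1.4603 + 48.541*I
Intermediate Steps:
G = 3/143 (G = (84*(-1/91))*(-1/44) = -12/13*(-1/44) = 3/143 ≈ 0.020979)
(106*(-22) + G)/(√(-2239 + j(-46, 102))) - 46606/31916 = (106*(-22) + 3/143)/(√(-2239 - 69)) - 46606/31916 = (-2332 + 3/143)/(√(-2308)) - 46606*1/31916 = -333473*(-I*√577/1154)/143 - 23303/15958 = -(-333473)*I*√577/165022 - 23303/15958 = 333473*I*√577/165022 - 23303/15958 = -23303/15958 + 333473*I*√577/165022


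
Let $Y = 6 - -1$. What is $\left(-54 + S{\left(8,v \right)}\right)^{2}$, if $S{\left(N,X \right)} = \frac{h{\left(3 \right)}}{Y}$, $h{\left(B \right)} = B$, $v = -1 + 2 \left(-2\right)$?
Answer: $\frac{140625}{49} \approx 2869.9$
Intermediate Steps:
$v = -5$ ($v = -1 - 4 = -5$)
$Y = 7$ ($Y = 6 + 1 = 7$)
$S{\left(N,X \right)} = \frac{3}{7}$
$\left(-54 + S{\left(8,v \right)}\right)^{2} = \left(-54 + \frac{3}{7}\right)^{2} = \left(- \frac{375}{7}\right)^{2} = \frac{140625}{49}$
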